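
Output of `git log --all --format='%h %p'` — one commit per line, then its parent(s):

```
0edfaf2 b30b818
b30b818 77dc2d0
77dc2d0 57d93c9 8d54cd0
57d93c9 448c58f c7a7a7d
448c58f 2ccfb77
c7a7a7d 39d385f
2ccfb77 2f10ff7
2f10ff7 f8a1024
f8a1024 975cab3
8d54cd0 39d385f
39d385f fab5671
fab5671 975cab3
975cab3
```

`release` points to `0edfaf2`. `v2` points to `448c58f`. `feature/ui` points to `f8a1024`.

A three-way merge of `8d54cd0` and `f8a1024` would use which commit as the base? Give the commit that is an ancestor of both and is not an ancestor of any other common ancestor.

Ancestors of 8d54cd0: {39d385f, 8d54cd0, 975cab3, fab5671}.
Ancestors of f8a1024: {975cab3, f8a1024}.
Common ancestors: {975cab3}.
The only common ancestor is 975cab3, so it is the merge base.

975cab3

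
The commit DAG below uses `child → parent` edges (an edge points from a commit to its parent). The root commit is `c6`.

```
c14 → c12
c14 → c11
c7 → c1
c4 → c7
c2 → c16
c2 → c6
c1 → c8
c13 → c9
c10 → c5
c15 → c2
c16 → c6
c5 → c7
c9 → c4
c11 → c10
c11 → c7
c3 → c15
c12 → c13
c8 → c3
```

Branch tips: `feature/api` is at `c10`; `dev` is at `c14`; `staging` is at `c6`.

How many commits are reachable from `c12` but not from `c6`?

11

Reachable from c12: {c1, c12, c13, c15, c16, c2, c3, c4, c6, c7, c8, c9}.
Reachable from c6: {c6}.
In c12's history but not c6's: {c1, c12, c13, c15, c16, c2, c3, c4, c7, c8, c9} — 11 commits.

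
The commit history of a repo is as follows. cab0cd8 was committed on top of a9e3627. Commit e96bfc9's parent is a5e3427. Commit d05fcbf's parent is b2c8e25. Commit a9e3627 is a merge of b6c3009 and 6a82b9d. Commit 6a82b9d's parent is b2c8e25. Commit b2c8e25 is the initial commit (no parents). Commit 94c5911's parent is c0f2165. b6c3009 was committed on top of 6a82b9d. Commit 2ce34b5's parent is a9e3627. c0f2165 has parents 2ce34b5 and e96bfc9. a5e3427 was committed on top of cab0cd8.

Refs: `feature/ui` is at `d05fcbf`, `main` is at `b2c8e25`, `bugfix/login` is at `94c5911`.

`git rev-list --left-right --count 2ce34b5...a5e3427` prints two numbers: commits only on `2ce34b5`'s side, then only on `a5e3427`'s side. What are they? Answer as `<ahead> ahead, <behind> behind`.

1 ahead, 2 behind

Reachable from 2ce34b5: {2ce34b5, 6a82b9d, a9e3627, b2c8e25, b6c3009}.
Reachable from a5e3427: {6a82b9d, a5e3427, a9e3627, b2c8e25, b6c3009, cab0cd8}.
Only in 2ce34b5's history (ahead): {2ce34b5} — 1.
Only in a5e3427's history (behind): {a5e3427, cab0cd8} — 2.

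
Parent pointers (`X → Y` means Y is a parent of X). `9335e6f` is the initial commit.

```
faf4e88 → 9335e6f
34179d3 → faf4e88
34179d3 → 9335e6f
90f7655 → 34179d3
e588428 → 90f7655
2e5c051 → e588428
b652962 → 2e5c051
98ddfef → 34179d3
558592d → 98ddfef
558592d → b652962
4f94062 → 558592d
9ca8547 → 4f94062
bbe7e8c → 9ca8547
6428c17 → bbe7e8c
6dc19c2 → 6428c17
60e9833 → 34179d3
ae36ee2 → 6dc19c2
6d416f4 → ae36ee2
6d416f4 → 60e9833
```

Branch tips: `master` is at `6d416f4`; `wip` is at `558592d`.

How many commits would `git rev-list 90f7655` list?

Walking parent pointers from 90f7655: reachable set = {34179d3, 90f7655, 9335e6f, faf4e88}.
That is 4 commits.

4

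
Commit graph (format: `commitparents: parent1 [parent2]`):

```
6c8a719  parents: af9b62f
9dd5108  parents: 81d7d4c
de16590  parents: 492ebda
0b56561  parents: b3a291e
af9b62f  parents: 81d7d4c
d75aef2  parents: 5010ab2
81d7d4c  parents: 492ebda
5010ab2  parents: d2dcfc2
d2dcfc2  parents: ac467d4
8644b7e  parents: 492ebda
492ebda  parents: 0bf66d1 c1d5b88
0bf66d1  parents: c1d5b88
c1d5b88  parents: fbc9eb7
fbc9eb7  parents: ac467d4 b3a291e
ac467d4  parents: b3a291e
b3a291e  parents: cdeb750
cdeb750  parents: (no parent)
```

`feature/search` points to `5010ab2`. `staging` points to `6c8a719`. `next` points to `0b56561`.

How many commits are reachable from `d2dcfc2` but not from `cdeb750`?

3

Reachable from d2dcfc2: {ac467d4, b3a291e, cdeb750, d2dcfc2}.
Reachable from cdeb750: {cdeb750}.
In d2dcfc2's history but not cdeb750's: {ac467d4, b3a291e, d2dcfc2} — 3 commits.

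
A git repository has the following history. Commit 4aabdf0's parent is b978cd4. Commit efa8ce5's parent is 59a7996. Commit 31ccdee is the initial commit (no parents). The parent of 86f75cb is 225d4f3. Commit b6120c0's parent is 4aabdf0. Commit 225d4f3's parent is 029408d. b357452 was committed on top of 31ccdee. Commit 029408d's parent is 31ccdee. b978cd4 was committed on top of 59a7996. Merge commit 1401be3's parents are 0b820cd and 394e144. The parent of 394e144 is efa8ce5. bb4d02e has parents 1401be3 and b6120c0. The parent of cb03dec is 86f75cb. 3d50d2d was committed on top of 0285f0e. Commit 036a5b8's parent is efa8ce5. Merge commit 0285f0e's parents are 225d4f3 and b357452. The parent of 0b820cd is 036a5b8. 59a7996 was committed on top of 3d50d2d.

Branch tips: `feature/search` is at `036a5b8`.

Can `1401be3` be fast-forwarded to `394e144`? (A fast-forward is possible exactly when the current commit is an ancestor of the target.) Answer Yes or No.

No

A fast-forward from 1401be3 to 394e144 is possible iff 1401be3 is an ancestor of 394e144.
Ancestors of 394e144: {0285f0e, 029408d, 225d4f3, 31ccdee, 394e144, 3d50d2d, 59a7996, b357452, efa8ce5}.
1401be3 is not among them, so fast-forward is not possible.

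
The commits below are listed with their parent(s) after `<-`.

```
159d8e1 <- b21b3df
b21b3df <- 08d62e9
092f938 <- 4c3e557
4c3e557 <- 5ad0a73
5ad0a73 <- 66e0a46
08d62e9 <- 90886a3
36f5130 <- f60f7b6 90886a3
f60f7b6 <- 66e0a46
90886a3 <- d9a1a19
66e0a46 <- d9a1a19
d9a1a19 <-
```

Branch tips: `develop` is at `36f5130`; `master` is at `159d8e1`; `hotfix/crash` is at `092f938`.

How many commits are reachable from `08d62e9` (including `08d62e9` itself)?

Walking parent pointers from 08d62e9: reachable set = {08d62e9, 90886a3, d9a1a19}.
That is 3 commits.

3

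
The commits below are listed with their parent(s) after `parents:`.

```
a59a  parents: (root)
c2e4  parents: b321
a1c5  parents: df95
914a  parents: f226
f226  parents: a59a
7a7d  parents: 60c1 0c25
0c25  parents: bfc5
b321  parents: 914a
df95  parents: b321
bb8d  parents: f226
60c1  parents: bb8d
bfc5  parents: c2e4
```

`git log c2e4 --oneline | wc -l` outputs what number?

5

Walking parent pointers from c2e4: reachable set = {914a, a59a, b321, c2e4, f226}.
That is 5 commits.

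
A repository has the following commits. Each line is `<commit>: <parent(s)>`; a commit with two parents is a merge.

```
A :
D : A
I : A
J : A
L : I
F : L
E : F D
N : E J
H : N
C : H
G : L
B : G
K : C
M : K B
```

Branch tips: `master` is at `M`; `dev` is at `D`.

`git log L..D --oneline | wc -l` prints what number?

1

Reachable from D: {A, D}.
Reachable from L: {A, I, L}.
In D's history but not L's: {D} — 1 commit.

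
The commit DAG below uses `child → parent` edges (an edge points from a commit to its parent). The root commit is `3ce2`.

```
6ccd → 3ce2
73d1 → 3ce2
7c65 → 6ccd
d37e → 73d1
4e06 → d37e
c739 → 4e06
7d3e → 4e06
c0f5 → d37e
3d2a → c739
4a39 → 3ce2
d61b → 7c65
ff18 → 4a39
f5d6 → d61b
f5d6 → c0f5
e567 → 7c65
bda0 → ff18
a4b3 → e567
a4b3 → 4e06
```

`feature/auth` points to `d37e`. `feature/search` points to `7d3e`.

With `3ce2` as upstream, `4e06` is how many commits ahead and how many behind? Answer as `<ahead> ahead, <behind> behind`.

3 ahead, 0 behind

Reachable from 4e06: {3ce2, 4e06, 73d1, d37e}.
Reachable from 3ce2: {3ce2}.
Only in 4e06's history (ahead): {4e06, 73d1, d37e} — 3.
Only in 3ce2's history (behind): {} — 0.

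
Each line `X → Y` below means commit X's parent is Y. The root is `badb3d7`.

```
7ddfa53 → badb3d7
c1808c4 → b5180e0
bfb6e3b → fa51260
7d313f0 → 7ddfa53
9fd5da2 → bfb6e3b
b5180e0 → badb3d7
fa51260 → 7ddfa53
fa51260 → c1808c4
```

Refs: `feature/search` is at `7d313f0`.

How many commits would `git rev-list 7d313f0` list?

3

Walking parent pointers from 7d313f0: reachable set = {7d313f0, 7ddfa53, badb3d7}.
That is 3 commits.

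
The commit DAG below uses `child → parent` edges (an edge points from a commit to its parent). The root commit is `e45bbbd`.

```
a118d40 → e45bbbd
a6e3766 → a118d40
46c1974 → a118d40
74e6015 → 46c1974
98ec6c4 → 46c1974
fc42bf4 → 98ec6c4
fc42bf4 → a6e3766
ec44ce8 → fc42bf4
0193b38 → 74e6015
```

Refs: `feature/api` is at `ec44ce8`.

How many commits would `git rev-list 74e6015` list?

Walking parent pointers from 74e6015: reachable set = {46c1974, 74e6015, a118d40, e45bbbd}.
That is 4 commits.

4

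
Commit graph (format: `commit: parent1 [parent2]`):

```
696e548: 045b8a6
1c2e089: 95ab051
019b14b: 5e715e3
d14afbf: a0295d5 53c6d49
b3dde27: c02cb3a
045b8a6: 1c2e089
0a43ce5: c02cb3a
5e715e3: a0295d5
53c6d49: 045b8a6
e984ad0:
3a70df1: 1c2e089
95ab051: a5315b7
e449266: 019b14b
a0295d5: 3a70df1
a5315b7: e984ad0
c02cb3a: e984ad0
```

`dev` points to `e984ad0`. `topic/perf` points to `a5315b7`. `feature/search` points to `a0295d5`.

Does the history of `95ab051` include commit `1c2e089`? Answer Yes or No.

Ancestors of 95ab051: {95ab051, a5315b7, e984ad0}.
1c2e089 is not in that set, so it is not an ancestor of 95ab051.

No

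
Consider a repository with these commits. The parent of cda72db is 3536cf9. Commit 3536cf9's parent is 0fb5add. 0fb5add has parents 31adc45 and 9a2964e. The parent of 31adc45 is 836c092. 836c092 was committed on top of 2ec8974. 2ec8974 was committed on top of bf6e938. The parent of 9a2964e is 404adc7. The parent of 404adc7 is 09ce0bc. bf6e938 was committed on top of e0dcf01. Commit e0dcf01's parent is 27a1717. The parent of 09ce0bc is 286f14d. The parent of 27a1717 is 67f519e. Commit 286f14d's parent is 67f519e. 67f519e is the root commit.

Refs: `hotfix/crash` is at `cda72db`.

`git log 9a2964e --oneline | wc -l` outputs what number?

Walking parent pointers from 9a2964e: reachable set = {09ce0bc, 286f14d, 404adc7, 67f519e, 9a2964e}.
That is 5 commits.

5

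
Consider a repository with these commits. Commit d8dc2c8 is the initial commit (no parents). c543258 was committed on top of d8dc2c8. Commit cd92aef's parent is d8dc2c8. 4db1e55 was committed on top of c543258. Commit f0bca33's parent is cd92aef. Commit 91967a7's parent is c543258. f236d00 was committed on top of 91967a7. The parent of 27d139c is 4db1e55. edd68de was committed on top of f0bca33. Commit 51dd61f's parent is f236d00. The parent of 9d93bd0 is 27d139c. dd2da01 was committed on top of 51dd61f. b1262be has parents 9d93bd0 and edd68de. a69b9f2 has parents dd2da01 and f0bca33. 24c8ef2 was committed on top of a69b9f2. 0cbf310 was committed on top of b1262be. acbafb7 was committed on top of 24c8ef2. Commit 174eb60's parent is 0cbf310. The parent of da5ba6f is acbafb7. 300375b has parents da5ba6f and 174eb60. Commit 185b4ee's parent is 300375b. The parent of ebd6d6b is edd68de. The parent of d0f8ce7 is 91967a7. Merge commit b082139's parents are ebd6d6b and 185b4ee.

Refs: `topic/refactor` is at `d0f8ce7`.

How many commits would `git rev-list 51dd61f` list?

5

Walking parent pointers from 51dd61f: reachable set = {51dd61f, 91967a7, c543258, d8dc2c8, f236d00}.
That is 5 commits.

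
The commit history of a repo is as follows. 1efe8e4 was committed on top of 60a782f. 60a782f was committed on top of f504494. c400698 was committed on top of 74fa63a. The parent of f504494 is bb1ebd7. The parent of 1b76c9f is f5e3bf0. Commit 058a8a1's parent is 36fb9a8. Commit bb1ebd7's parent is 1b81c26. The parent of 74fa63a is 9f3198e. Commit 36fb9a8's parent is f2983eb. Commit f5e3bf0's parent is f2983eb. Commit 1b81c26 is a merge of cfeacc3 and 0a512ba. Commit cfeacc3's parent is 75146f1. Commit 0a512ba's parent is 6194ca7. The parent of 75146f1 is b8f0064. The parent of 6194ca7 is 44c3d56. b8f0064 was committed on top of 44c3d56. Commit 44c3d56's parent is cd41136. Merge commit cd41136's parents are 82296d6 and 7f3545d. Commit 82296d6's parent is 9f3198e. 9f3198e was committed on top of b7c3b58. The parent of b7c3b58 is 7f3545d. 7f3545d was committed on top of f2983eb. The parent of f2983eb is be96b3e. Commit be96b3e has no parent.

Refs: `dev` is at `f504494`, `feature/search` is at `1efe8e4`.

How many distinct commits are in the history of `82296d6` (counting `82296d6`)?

6

Walking parent pointers from 82296d6: reachable set = {7f3545d, 82296d6, 9f3198e, b7c3b58, be96b3e, f2983eb}.
That is 6 commits.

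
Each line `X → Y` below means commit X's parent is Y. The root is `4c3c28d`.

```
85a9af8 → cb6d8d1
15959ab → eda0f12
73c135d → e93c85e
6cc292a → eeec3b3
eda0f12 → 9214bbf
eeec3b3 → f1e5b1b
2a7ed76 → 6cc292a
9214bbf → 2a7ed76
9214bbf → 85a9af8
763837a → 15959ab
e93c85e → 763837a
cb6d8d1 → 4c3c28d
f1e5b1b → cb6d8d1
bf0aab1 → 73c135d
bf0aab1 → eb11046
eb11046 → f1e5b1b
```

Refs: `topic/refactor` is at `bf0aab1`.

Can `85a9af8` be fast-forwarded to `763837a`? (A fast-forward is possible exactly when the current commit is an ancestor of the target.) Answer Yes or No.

A fast-forward from 85a9af8 to 763837a is possible iff 85a9af8 is an ancestor of 763837a.
Ancestors of 763837a: {15959ab, 2a7ed76, 4c3c28d, 6cc292a, 763837a, 85a9af8, 9214bbf, cb6d8d1, eda0f12, eeec3b3, f1e5b1b}.
85a9af8 is among them, so fast-forward is possible.

Yes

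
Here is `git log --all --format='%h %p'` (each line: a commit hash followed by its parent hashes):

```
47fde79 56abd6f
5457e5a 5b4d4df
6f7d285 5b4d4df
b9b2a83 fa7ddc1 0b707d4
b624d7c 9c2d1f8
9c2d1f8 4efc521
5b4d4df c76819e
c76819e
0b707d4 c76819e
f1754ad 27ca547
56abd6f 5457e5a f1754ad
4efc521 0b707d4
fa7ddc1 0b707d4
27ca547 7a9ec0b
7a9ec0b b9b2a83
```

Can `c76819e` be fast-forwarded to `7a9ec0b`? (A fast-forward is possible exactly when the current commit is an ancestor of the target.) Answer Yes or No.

Yes

A fast-forward from c76819e to 7a9ec0b is possible iff c76819e is an ancestor of 7a9ec0b.
Ancestors of 7a9ec0b: {0b707d4, 7a9ec0b, b9b2a83, c76819e, fa7ddc1}.
c76819e is among them, so fast-forward is possible.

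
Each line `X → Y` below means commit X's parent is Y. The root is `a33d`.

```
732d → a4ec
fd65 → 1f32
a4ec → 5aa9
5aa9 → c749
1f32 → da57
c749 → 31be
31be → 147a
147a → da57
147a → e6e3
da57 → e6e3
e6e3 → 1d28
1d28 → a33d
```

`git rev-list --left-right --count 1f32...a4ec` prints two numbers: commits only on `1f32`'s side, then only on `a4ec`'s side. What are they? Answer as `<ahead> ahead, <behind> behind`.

1 ahead, 5 behind

Reachable from 1f32: {1d28, 1f32, a33d, da57, e6e3}.
Reachable from a4ec: {147a, 1d28, 31be, 5aa9, a33d, a4ec, c749, da57, e6e3}.
Only in 1f32's history (ahead): {1f32} — 1.
Only in a4ec's history (behind): {147a, 31be, 5aa9, a4ec, c749} — 5.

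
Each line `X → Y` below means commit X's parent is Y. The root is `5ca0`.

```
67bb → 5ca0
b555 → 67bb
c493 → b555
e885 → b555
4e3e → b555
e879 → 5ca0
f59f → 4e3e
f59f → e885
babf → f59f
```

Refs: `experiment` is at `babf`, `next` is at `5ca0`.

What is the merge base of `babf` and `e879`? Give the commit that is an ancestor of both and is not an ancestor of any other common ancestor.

Ancestors of babf: {4e3e, 5ca0, 67bb, b555, babf, e885, f59f}.
Ancestors of e879: {5ca0, e879}.
Common ancestors: {5ca0}.
The only common ancestor is 5ca0, so it is the merge base.

5ca0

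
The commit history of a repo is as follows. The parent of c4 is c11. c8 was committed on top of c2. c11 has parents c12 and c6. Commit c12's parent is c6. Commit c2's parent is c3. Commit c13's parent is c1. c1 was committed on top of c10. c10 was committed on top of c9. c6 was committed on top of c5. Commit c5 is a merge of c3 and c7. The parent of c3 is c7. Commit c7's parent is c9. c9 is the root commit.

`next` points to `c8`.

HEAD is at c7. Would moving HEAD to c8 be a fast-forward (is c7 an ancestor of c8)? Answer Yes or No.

A fast-forward from c7 to c8 is possible iff c7 is an ancestor of c8.
Ancestors of c8: {c2, c3, c7, c8, c9}.
c7 is among them, so fast-forward is possible.

Yes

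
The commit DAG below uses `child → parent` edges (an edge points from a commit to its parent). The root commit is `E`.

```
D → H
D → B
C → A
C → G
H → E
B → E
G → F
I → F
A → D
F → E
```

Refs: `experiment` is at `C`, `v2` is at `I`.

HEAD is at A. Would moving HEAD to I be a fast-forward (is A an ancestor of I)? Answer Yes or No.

No

A fast-forward from A to I is possible iff A is an ancestor of I.
Ancestors of I: {E, F, I}.
A is not among them, so fast-forward is not possible.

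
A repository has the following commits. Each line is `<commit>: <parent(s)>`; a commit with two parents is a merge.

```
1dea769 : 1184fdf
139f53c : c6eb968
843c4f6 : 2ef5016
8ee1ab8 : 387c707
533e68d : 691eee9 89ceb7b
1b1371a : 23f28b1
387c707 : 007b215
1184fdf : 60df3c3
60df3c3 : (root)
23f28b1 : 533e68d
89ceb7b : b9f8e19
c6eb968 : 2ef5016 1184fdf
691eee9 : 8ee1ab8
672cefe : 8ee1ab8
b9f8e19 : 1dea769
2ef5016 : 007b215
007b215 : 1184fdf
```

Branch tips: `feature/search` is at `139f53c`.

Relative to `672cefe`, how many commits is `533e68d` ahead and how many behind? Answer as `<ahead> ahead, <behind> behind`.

5 ahead, 1 behind

Reachable from 533e68d: {007b215, 1184fdf, 1dea769, 387c707, 533e68d, 60df3c3, 691eee9, 89ceb7b, 8ee1ab8, b9f8e19}.
Reachable from 672cefe: {007b215, 1184fdf, 387c707, 60df3c3, 672cefe, 8ee1ab8}.
Only in 533e68d's history (ahead): {1dea769, 533e68d, 691eee9, 89ceb7b, b9f8e19} — 5.
Only in 672cefe's history (behind): {672cefe} — 1.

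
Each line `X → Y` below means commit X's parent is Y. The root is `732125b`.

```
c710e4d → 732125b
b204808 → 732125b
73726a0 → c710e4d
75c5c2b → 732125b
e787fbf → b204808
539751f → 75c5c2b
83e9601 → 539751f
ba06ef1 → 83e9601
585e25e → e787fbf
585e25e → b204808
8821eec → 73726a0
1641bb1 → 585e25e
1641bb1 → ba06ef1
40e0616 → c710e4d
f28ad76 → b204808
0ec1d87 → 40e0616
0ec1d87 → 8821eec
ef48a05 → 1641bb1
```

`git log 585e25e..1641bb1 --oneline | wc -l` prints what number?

Reachable from 1641bb1: {1641bb1, 539751f, 585e25e, 732125b, 75c5c2b, 83e9601, b204808, ba06ef1, e787fbf}.
Reachable from 585e25e: {585e25e, 732125b, b204808, e787fbf}.
In 1641bb1's history but not 585e25e's: {1641bb1, 539751f, 75c5c2b, 83e9601, ba06ef1} — 5 commits.

5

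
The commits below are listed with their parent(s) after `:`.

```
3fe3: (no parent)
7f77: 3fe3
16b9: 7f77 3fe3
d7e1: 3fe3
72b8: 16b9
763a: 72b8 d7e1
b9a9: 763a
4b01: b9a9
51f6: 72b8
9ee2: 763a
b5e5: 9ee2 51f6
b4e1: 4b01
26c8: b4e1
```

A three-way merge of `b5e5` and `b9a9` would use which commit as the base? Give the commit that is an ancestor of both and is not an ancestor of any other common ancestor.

763a

Ancestors of b5e5: {16b9, 3fe3, 51f6, 72b8, 763a, 7f77, 9ee2, b5e5, d7e1}.
Ancestors of b9a9: {16b9, 3fe3, 72b8, 763a, 7f77, b9a9, d7e1}.
Common ancestors: {16b9, 3fe3, 72b8, 763a, 7f77, d7e1}.
Among these, 763a is not an ancestor of any other common ancestor — it is the merge base.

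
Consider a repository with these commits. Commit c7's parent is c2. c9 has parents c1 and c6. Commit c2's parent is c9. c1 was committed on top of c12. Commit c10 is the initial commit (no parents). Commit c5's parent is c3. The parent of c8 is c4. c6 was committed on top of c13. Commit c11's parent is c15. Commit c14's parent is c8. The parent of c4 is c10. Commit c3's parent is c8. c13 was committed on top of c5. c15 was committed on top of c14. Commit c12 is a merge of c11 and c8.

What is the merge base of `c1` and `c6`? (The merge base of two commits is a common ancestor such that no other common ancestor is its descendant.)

c8

Ancestors of c1: {c1, c10, c11, c12, c14, c15, c4, c8}.
Ancestors of c6: {c10, c13, c3, c4, c5, c6, c8}.
Common ancestors: {c10, c4, c8}.
Among these, c8 is not an ancestor of any other common ancestor — it is the merge base.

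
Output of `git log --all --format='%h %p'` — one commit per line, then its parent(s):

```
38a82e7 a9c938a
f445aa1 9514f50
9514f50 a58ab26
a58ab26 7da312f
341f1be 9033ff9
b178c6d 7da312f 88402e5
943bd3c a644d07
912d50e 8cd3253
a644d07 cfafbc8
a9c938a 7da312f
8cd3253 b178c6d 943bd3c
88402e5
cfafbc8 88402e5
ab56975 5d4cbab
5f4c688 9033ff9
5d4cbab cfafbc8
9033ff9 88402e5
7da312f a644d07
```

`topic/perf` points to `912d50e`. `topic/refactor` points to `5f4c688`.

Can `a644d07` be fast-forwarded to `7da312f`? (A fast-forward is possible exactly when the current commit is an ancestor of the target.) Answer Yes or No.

Yes

A fast-forward from a644d07 to 7da312f is possible iff a644d07 is an ancestor of 7da312f.
Ancestors of 7da312f: {7da312f, 88402e5, a644d07, cfafbc8}.
a644d07 is among them, so fast-forward is possible.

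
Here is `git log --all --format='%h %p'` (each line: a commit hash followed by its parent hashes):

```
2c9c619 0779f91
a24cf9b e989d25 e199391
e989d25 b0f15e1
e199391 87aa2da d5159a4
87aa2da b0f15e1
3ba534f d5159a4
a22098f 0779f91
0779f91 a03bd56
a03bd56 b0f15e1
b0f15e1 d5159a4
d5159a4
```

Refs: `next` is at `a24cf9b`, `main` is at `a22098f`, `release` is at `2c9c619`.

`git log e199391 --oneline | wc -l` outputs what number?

Walking parent pointers from e199391: reachable set = {87aa2da, b0f15e1, d5159a4, e199391}.
That is 4 commits.

4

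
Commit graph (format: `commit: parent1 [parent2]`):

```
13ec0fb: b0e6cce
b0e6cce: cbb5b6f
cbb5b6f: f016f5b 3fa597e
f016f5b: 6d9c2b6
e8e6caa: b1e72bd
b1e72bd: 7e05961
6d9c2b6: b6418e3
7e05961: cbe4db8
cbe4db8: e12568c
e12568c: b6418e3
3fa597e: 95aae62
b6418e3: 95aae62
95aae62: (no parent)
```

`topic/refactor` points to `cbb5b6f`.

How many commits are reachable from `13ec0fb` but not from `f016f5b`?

Reachable from 13ec0fb: {13ec0fb, 3fa597e, 6d9c2b6, 95aae62, b0e6cce, b6418e3, cbb5b6f, f016f5b}.
Reachable from f016f5b: {6d9c2b6, 95aae62, b6418e3, f016f5b}.
In 13ec0fb's history but not f016f5b's: {13ec0fb, 3fa597e, b0e6cce, cbb5b6f} — 4 commits.

4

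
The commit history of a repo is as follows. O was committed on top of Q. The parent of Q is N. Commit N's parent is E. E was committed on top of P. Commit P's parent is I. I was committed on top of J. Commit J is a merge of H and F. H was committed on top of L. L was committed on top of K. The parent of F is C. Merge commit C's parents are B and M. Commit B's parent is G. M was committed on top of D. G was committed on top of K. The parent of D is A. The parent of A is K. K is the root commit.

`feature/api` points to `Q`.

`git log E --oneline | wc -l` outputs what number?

14

Walking parent pointers from E: reachable set = {A, B, C, D, E, F, G, H, I, J, K, L, M, P}.
That is 14 commits.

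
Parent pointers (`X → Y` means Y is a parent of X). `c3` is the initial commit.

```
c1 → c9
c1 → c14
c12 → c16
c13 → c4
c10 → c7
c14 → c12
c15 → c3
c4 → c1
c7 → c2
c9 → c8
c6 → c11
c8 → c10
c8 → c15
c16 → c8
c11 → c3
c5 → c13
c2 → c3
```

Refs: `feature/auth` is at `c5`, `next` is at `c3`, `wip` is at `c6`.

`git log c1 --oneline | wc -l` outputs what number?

11

Walking parent pointers from c1: reachable set = {c1, c10, c12, c14, c15, c16, c2, c3, c7, c8, c9}.
That is 11 commits.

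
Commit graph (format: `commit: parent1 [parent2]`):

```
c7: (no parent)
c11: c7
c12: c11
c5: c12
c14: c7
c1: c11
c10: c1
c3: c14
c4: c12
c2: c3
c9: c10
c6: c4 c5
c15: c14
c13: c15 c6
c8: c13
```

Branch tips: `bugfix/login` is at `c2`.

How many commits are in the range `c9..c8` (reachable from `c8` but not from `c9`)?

8

Reachable from c8: {c11, c12, c13, c14, c15, c4, c5, c6, c7, c8}.
Reachable from c9: {c1, c10, c11, c7, c9}.
In c8's history but not c9's: {c12, c13, c14, c15, c4, c5, c6, c8} — 8 commits.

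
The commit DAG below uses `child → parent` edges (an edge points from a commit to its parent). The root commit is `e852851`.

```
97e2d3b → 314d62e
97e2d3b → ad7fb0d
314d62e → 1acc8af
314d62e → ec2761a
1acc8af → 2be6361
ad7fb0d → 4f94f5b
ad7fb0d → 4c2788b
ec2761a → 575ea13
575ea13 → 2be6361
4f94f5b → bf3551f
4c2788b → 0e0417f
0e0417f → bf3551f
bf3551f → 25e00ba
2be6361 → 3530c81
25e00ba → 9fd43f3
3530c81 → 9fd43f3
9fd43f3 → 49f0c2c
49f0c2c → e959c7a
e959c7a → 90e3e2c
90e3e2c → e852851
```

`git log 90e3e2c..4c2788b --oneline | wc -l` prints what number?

7

Reachable from 4c2788b: {0e0417f, 25e00ba, 49f0c2c, 4c2788b, 90e3e2c, 9fd43f3, bf3551f, e852851, e959c7a}.
Reachable from 90e3e2c: {90e3e2c, e852851}.
In 4c2788b's history but not 90e3e2c's: {0e0417f, 25e00ba, 49f0c2c, 4c2788b, 9fd43f3, bf3551f, e959c7a} — 7 commits.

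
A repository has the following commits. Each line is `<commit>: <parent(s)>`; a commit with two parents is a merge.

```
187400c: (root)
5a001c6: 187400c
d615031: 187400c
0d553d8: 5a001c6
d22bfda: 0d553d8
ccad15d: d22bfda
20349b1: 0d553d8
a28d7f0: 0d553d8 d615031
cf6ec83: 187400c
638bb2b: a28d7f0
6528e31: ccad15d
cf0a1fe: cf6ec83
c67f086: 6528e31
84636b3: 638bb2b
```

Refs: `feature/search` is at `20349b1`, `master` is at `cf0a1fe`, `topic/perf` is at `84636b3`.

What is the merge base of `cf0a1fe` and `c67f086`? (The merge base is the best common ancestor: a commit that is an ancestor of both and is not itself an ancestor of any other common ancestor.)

Ancestors of cf0a1fe: {187400c, cf0a1fe, cf6ec83}.
Ancestors of c67f086: {0d553d8, 187400c, 5a001c6, 6528e31, c67f086, ccad15d, d22bfda}.
Common ancestors: {187400c}.
The only common ancestor is 187400c, so it is the merge base.

187400c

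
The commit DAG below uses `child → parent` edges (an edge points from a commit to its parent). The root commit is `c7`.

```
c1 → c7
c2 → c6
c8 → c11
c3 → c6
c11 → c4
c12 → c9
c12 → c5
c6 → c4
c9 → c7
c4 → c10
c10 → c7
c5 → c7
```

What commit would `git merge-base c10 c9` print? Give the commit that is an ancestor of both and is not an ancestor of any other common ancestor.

c7

Ancestors of c10: {c10, c7}.
Ancestors of c9: {c7, c9}.
Common ancestors: {c7}.
The only common ancestor is c7, so it is the merge base.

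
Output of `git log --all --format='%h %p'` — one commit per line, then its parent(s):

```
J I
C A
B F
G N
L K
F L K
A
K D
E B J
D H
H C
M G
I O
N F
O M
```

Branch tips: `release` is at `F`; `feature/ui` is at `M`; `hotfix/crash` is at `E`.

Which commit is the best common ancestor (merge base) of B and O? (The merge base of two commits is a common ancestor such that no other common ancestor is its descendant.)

F

Ancestors of B: {A, B, C, D, F, H, K, L}.
Ancestors of O: {A, C, D, F, G, H, K, L, M, N, O}.
Common ancestors: {A, C, D, F, H, K, L}.
Among these, F is not an ancestor of any other common ancestor — it is the merge base.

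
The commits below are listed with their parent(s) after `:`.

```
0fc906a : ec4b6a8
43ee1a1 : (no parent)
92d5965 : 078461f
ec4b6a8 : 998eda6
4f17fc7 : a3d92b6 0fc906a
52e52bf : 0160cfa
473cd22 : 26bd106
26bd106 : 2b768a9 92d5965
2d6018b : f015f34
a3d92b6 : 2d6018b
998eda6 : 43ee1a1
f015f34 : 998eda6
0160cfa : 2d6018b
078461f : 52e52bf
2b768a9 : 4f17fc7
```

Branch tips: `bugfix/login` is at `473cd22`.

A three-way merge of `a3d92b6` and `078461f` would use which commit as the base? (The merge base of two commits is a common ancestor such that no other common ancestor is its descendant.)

2d6018b

Ancestors of a3d92b6: {2d6018b, 43ee1a1, 998eda6, a3d92b6, f015f34}.
Ancestors of 078461f: {0160cfa, 078461f, 2d6018b, 43ee1a1, 52e52bf, 998eda6, f015f34}.
Common ancestors: {2d6018b, 43ee1a1, 998eda6, f015f34}.
Among these, 2d6018b is not an ancestor of any other common ancestor — it is the merge base.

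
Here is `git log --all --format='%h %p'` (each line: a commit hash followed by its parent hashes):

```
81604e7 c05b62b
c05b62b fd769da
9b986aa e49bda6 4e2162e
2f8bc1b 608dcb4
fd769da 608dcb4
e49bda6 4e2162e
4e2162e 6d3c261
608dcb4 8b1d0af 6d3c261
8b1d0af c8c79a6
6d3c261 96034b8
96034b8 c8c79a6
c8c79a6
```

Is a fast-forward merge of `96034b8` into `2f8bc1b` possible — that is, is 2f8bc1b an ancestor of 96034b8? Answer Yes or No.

No

A fast-forward from 2f8bc1b to 96034b8 is possible iff 2f8bc1b is an ancestor of 96034b8.
Ancestors of 96034b8: {96034b8, c8c79a6}.
2f8bc1b is not among them, so fast-forward is not possible.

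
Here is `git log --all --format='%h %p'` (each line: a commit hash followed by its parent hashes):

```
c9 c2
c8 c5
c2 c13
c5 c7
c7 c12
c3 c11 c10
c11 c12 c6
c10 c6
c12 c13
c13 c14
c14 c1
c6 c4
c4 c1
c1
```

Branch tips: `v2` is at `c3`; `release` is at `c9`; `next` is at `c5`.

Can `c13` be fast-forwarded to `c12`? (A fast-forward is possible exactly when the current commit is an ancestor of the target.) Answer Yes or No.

Yes

A fast-forward from c13 to c12 is possible iff c13 is an ancestor of c12.
Ancestors of c12: {c1, c12, c13, c14}.
c13 is among them, so fast-forward is possible.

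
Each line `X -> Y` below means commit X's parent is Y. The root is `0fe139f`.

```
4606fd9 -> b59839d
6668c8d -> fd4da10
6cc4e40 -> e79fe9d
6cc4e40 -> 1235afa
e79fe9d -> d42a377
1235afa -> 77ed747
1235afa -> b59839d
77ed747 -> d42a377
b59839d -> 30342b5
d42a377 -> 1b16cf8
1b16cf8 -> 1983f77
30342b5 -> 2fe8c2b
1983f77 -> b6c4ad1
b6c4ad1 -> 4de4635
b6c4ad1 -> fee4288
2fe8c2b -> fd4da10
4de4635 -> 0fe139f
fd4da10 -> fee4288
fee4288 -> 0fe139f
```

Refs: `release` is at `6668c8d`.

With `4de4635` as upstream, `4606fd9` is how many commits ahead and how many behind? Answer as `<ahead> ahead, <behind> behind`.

Reachable from 4606fd9: {0fe139f, 2fe8c2b, 30342b5, 4606fd9, b59839d, fd4da10, fee4288}.
Reachable from 4de4635: {0fe139f, 4de4635}.
Only in 4606fd9's history (ahead): {2fe8c2b, 30342b5, 4606fd9, b59839d, fd4da10, fee4288} — 6.
Only in 4de4635's history (behind): {4de4635} — 1.

6 ahead, 1 behind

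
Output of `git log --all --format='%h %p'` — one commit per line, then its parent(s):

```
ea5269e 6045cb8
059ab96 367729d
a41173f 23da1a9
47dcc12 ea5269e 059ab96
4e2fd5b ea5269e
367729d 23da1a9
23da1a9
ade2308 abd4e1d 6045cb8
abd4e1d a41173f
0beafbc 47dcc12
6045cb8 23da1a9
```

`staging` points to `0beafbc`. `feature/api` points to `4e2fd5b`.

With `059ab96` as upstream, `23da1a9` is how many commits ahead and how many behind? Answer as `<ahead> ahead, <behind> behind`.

Reachable from 23da1a9: {23da1a9}.
Reachable from 059ab96: {059ab96, 23da1a9, 367729d}.
Only in 23da1a9's history (ahead): {} — 0.
Only in 059ab96's history (behind): {059ab96, 367729d} — 2.

0 ahead, 2 behind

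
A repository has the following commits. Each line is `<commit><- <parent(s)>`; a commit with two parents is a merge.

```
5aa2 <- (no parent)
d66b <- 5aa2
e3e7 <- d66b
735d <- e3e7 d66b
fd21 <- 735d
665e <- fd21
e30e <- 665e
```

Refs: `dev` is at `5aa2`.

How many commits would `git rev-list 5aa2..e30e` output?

Reachable from e30e: {5aa2, 665e, 735d, d66b, e30e, e3e7, fd21}.
Reachable from 5aa2: {5aa2}.
In e30e's history but not 5aa2's: {665e, 735d, d66b, e30e, e3e7, fd21} — 6 commits.

6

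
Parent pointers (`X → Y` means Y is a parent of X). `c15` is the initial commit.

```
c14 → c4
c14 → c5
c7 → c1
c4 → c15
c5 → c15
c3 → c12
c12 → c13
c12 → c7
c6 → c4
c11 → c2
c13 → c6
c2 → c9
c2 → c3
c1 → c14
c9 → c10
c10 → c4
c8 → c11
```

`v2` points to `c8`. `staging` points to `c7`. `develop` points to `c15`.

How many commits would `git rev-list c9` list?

4

Walking parent pointers from c9: reachable set = {c10, c15, c4, c9}.
That is 4 commits.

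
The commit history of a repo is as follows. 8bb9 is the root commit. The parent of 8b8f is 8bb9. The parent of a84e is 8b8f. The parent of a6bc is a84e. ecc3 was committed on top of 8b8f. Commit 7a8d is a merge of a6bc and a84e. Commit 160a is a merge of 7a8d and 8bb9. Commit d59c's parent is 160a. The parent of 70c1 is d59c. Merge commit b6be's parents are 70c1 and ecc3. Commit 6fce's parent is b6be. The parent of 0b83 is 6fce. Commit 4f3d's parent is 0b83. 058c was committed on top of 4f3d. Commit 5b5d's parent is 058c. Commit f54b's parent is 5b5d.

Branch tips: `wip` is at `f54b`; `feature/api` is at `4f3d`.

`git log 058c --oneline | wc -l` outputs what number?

14

Walking parent pointers from 058c: reachable set = {058c, 0b83, 160a, 4f3d, 6fce, 70c1, 7a8d, 8b8f, 8bb9, a6bc, a84e, b6be, d59c, ecc3}.
That is 14 commits.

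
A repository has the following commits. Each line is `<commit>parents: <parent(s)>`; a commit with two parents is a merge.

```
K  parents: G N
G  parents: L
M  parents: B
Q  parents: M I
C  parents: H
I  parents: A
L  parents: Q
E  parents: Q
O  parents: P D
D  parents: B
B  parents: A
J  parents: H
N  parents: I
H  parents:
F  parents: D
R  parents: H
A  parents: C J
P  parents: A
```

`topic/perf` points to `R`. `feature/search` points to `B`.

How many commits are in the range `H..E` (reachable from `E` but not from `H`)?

8

Reachable from E: {A, B, C, E, H, I, J, M, Q}.
Reachable from H: {H}.
In E's history but not H's: {A, B, C, E, I, J, M, Q} — 8 commits.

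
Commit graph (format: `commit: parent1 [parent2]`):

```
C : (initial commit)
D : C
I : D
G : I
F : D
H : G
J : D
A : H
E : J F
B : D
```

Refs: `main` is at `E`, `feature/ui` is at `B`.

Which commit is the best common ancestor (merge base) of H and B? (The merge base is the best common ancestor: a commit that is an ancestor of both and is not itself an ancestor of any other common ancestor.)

Ancestors of H: {C, D, G, H, I}.
Ancestors of B: {B, C, D}.
Common ancestors: {C, D}.
Among these, D is not an ancestor of any other common ancestor — it is the merge base.

D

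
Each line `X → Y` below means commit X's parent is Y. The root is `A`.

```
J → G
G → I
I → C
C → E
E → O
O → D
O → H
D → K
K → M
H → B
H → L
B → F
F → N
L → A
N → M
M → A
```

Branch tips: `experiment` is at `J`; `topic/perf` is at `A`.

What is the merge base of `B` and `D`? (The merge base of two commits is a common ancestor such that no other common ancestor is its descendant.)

M

Ancestors of B: {A, B, F, M, N}.
Ancestors of D: {A, D, K, M}.
Common ancestors: {A, M}.
Among these, M is not an ancestor of any other common ancestor — it is the merge base.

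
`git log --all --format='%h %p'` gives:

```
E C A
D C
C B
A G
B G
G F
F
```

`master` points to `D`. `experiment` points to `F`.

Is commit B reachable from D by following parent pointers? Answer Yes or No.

Ancestors of D (commits reachable by following parents): {B, C, D, F, G}.
B is in that set, so it is an ancestor of D.

Yes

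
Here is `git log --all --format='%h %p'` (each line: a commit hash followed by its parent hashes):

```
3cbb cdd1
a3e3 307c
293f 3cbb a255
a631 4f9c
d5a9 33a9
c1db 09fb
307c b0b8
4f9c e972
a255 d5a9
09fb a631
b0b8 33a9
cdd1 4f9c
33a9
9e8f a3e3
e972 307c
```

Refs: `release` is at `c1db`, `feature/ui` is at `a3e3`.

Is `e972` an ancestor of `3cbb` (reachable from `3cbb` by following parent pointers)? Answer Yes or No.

Yes

Ancestors of 3cbb (commits reachable by following parents): {307c, 33a9, 3cbb, 4f9c, b0b8, cdd1, e972}.
e972 is in that set, so it is an ancestor of 3cbb.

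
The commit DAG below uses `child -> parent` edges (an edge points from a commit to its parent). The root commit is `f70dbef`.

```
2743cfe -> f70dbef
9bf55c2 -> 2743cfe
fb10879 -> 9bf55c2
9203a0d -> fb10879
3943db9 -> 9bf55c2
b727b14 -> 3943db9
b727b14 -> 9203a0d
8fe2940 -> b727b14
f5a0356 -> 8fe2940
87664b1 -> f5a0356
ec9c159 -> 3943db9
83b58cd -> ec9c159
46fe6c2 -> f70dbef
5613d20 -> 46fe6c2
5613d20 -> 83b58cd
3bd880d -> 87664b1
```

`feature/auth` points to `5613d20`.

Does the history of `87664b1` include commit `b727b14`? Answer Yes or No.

Yes

Ancestors of 87664b1 (commits reachable by following parents): {2743cfe, 3943db9, 87664b1, 8fe2940, 9203a0d, 9bf55c2, b727b14, f5a0356, f70dbef, fb10879}.
b727b14 is in that set, so it is an ancestor of 87664b1.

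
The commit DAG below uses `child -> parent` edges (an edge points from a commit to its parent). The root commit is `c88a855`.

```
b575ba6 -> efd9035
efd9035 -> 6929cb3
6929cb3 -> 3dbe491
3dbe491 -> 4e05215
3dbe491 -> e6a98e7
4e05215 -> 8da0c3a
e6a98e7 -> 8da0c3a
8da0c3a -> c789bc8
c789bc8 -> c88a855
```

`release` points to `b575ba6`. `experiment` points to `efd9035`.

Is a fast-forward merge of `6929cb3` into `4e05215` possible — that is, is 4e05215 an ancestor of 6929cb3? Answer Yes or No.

A fast-forward from 4e05215 to 6929cb3 is possible iff 4e05215 is an ancestor of 6929cb3.
Ancestors of 6929cb3: {3dbe491, 4e05215, 6929cb3, 8da0c3a, c789bc8, c88a855, e6a98e7}.
4e05215 is among them, so fast-forward is possible.

Yes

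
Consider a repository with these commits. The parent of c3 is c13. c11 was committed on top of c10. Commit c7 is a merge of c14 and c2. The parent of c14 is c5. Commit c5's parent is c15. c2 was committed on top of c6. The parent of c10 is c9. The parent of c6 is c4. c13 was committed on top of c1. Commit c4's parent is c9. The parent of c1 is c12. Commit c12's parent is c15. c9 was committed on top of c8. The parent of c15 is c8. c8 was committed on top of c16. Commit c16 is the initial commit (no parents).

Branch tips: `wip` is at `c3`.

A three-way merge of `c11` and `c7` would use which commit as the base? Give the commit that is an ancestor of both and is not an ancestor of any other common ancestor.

Ancestors of c11: {c10, c11, c16, c8, c9}.
Ancestors of c7: {c14, c15, c16, c2, c4, c5, c6, c7, c8, c9}.
Common ancestors: {c16, c8, c9}.
Among these, c9 is not an ancestor of any other common ancestor — it is the merge base.

c9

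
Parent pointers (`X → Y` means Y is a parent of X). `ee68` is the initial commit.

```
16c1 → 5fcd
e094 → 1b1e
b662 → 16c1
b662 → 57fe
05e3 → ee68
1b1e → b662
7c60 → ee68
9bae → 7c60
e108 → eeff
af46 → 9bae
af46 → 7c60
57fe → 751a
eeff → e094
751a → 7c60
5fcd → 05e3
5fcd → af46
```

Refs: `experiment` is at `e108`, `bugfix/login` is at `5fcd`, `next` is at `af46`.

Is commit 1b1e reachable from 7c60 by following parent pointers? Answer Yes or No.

No

Ancestors of 7c60: {7c60, ee68}.
1b1e is not in that set, so it is not an ancestor of 7c60.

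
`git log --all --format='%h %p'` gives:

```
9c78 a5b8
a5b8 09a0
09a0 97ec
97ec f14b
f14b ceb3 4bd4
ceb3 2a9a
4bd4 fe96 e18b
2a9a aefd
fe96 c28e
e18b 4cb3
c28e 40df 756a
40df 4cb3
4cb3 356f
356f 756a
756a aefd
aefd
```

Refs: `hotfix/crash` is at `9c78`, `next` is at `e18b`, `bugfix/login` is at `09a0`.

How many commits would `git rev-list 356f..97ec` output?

10

Reachable from 97ec: {2a9a, 356f, 40df, 4bd4, 4cb3, 756a, 97ec, aefd, c28e, ceb3, e18b, f14b, fe96}.
Reachable from 356f: {356f, 756a, aefd}.
In 97ec's history but not 356f's: {2a9a, 40df, 4bd4, 4cb3, 97ec, c28e, ceb3, e18b, f14b, fe96} — 10 commits.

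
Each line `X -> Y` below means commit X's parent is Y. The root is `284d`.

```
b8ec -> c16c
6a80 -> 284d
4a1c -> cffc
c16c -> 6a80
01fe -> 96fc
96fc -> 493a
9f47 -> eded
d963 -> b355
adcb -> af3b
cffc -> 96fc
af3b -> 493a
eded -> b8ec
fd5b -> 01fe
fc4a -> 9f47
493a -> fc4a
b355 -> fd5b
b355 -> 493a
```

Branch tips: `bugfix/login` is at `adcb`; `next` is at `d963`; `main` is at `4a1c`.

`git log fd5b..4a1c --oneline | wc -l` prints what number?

2

Reachable from 4a1c: {284d, 493a, 4a1c, 6a80, 96fc, 9f47, b8ec, c16c, cffc, eded, fc4a}.
Reachable from fd5b: {01fe, 284d, 493a, 6a80, 96fc, 9f47, b8ec, c16c, eded, fc4a, fd5b}.
In 4a1c's history but not fd5b's: {4a1c, cffc} — 2 commits.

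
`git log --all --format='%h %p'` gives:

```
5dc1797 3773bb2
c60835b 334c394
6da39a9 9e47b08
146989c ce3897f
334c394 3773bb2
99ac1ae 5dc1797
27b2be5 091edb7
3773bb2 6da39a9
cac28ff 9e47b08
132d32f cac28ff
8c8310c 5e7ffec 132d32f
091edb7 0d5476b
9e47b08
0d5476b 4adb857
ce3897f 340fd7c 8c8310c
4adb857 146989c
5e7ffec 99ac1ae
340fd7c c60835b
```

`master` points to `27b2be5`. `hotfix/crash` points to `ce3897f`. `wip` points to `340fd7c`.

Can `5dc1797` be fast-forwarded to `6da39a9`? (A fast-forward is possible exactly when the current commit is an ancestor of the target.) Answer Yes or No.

No

A fast-forward from 5dc1797 to 6da39a9 is possible iff 5dc1797 is an ancestor of 6da39a9.
Ancestors of 6da39a9: {6da39a9, 9e47b08}.
5dc1797 is not among them, so fast-forward is not possible.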